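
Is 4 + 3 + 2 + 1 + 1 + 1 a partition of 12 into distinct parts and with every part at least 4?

No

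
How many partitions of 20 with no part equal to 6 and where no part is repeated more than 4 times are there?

309

Enumerating by decreasing first part gives 309 partitions in all.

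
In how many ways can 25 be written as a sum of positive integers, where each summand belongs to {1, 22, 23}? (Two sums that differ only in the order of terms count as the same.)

Listing the qualifying partitions of 25:
23, 1, 1
22, 1, 1, 1
1, 1, 1, 1, 1, 1, 1, 1, 1, 1, 1, 1, 1, 1, 1, 1, 1, 1, 1, 1, 1, 1, 1, 1, 1
Counting gives 3.

3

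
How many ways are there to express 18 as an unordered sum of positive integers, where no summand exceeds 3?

There are too many to list fully; the first 12 (by largest part) are:
3+3+3+3+3+3
3+3+3+3+3+2+1
3+3+3+3+3+1+1+1
3+3+3+3+2+2+2
3+3+3+3+2+2+1+1
3+3+3+3+2+1+1+1+1
3+3+3+3+1+1+1+1+1+1
3+3+3+2+2+2+2+1
3+3+3+2+2+2+1+1+1
3+3+3+2+2+1+1+1+1+1
3+3+3+2+1+1+1+1+1+1+1
3+3+3+1+1+1+1+1+1+1+1+1
…and 25 more, for 37 total.

37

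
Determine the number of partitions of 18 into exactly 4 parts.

47

A partial list (first 12 by largest part):
1, 1, 1, 15
1, 1, 2, 14
1, 1, 3, 13
1, 2, 2, 13
1, 1, 4, 12
1, 2, 3, 12
2, 2, 2, 12
1, 1, 5, 11
1, 2, 4, 11
1, 3, 3, 11
2, 2, 3, 11
1, 1, 6, 10
…and 35 more, for 47 total.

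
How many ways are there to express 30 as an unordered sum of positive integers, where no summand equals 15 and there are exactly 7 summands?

Enumerating by decreasing first part gives 592 partitions in all.

592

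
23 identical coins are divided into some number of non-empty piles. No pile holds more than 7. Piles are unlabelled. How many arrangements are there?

618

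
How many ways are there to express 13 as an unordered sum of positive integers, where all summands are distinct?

The partitions of 13 that satisfy the conditions:
13
12 + 1
11 + 2
10 + 3
10 + 2 + 1
9 + 4
9 + 3 + 1
8 + 5
8 + 4 + 1
8 + 3 + 2
7 + 6
7 + 5 + 1
7 + 4 + 2
7 + 3 + 2 + 1
6 + 5 + 2
6 + 4 + 3
6 + 4 + 2 + 1
5 + 4 + 3 + 1

18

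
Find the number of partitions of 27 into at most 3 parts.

75

There are 75 such partitions.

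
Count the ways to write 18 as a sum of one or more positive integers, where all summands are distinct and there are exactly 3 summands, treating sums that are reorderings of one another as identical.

19

The partitions of 18 that satisfy the conditions:
1, 2, 15
1, 3, 14
1, 4, 13
2, 3, 13
1, 5, 12
2, 4, 12
1, 6, 11
2, 5, 11
3, 4, 11
1, 7, 10
2, 6, 10
3, 5, 10
1, 8, 9
2, 7, 9
3, 6, 9
4, 5, 9
3, 7, 8
4, 6, 8
5, 6, 7
Counting gives 19.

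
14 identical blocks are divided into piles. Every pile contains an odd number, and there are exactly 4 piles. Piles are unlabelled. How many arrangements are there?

They are:
11 + 1 + 1 + 1
9 + 3 + 1 + 1
7 + 5 + 1 + 1
7 + 3 + 3 + 1
5 + 5 + 3 + 1
5 + 3 + 3 + 3

6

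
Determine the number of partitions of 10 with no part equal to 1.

Enumerating:
10
8,2
7,3
6,4
6,2,2
5,5
5,3,2
4,4,2
4,3,3
4,2,2,2
3,3,2,2
2,2,2,2,2

12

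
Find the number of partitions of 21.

792

There are 792 such partitions.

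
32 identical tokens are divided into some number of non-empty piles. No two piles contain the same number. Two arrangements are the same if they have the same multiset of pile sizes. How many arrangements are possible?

Direct enumeration gives 390 partitions.

390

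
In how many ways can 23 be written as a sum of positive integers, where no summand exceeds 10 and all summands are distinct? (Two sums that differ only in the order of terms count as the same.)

36

A partial list (first 12 by largest part):
10, 9, 4
10, 9, 3, 1
10, 8, 5
10, 8, 4, 1
10, 8, 3, 2
10, 7, 6
10, 7, 5, 1
10, 7, 4, 2
10, 7, 3, 2, 1
10, 6, 5, 2
10, 6, 4, 3
10, 6, 4, 2, 1
…and 24 more, for 36 total.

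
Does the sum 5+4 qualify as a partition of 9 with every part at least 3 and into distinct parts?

The parts sum to 9, and the condition 'every summand is at least 3' holds; the condition 'all summands are distinct' holds.

Yes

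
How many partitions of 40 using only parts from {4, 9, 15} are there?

3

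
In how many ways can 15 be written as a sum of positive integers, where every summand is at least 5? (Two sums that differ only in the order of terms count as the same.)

5

Enumerating:
15
10 + 5
9 + 6
8 + 7
5 + 5 + 5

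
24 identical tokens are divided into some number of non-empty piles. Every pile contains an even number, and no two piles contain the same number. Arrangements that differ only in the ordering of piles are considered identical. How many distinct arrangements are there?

The partitions of 24 that satisfy the conditions:
24
22+2
20+4
18+6
18+4+2
16+8
16+6+2
14+10
14+8+2
14+6+4
12+10+2
12+8+4
12+6+4+2
10+8+6
10+8+4+2
That's 15 in total.

15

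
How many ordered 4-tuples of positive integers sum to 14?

Equivalently, choose which 3 of the 13 gaps become plus signs: C(13,3) = 286.

286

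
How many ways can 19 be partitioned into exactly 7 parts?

65

There are too many to list fully; the first 12 (by largest part) are:
13,1,1,1,1,1,1
12,2,1,1,1,1,1
11,3,1,1,1,1,1
11,2,2,1,1,1,1
10,4,1,1,1,1,1
10,3,2,1,1,1,1
10,2,2,2,1,1,1
9,5,1,1,1,1,1
9,4,2,1,1,1,1
9,3,3,1,1,1,1
9,3,2,2,1,1,1
9,2,2,2,2,1,1
…and 53 more, for 65 total.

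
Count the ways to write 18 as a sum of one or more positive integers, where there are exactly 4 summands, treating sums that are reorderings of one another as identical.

A partial list (first 12 by largest part):
15,1,1,1
14,2,1,1
13,3,1,1
13,2,2,1
12,4,1,1
12,3,2,1
12,2,2,2
11,5,1,1
11,4,2,1
11,3,3,1
11,3,2,2
10,6,1,1
…and 35 more, for 47 total.

47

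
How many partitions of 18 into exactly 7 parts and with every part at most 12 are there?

49

A partial list (first 12 by largest part):
12+1+1+1+1+1+1
11+2+1+1+1+1+1
10+3+1+1+1+1+1
10+2+2+1+1+1+1
9+4+1+1+1+1+1
9+3+2+1+1+1+1
9+2+2+2+1+1+1
8+5+1+1+1+1+1
8+4+2+1+1+1+1
8+3+3+1+1+1+1
8+3+2+2+1+1+1
8+2+2+2+2+1+1
…and 37 more, for 49 total.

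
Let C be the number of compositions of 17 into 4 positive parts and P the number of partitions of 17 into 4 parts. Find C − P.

521

Compositions: C(16,3) = 560.
Partitions of 17 into exactly 4 parts: 39.
Difference: 560 − 39 = 521.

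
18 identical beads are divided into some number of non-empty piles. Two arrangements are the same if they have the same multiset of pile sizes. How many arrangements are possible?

Direct enumeration gives 385 partitions.

385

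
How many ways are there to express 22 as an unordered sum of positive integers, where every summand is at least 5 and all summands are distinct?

11

Listing the qualifying partitions of 22:
22
17, 5
16, 6
15, 7
14, 8
13, 9
12, 10
11, 6, 5
10, 7, 5
9, 8, 5
9, 7, 6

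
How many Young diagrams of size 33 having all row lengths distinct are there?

A full systematic count gives 448.

448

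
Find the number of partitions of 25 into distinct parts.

142

Direct enumeration gives 142 partitions.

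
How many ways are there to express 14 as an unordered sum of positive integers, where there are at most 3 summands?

24

Enumerating:
14
1 + 13
2 + 12
1 + 1 + 12
3 + 11
1 + 2 + 11
4 + 10
1 + 3 + 10
2 + 2 + 10
5 + 9
1 + 4 + 9
2 + 3 + 9
6 + 8
1 + 5 + 8
2 + 4 + 8
3 + 3 + 8
7 + 7
1 + 6 + 7
2 + 5 + 7
3 + 4 + 7
2 + 6 + 6
3 + 5 + 6
4 + 4 + 6
4 + 5 + 5
That's 24 in total.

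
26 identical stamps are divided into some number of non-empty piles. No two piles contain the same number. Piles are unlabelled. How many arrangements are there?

165

There are 165 such partitions.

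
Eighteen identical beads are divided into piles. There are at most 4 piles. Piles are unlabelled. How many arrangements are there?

Counting exhaustively, 84 partitions satisfy the conditions.

84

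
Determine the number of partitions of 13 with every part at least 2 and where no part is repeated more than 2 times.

18

The partitions of 13 that satisfy the conditions:
13
11 + 2
10 + 3
9 + 4
9 + 2 + 2
8 + 5
8 + 3 + 2
7 + 6
7 + 4 + 2
7 + 3 + 3
6 + 5 + 2
6 + 4 + 3
6 + 3 + 2 + 2
5 + 5 + 3
5 + 4 + 4
5 + 4 + 2 + 2
5 + 3 + 3 + 2
4 + 4 + 3 + 2
Counting gives 18.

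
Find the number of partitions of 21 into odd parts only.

Direct enumeration gives 76 partitions.

76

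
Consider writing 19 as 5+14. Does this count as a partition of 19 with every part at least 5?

The parts sum to 19, and the condition 'every summand is at least 5' holds.

Yes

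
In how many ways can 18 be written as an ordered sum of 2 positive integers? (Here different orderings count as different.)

17

Equivalently, choose which 1 of the 17 gaps become plus signs: C(17,1) = 17.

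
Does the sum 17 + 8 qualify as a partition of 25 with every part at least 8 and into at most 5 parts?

Yes

The parts sum to 25, and the condition 'every summand is at least 8' holds; the condition 'there are at most 5 summands' holds.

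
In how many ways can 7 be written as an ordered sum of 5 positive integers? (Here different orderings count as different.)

15

By stars and bars with positive parts, the count is C(6,4) = 15.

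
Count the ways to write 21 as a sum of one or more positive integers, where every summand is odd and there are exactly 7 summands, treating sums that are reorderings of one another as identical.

Enumerating:
15+1+1+1+1+1+1
13+3+1+1+1+1+1
11+5+1+1+1+1+1
11+3+3+1+1+1+1
9+7+1+1+1+1+1
9+5+3+1+1+1+1
9+3+3+3+1+1+1
7+7+3+1+1+1+1
7+5+5+1+1+1+1
7+5+3+3+1+1+1
7+3+3+3+3+1+1
5+5+5+3+1+1+1
5+5+3+3+3+1+1
5+3+3+3+3+3+1
3+3+3+3+3+3+3
That's 15 in total.

15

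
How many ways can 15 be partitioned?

Direct enumeration gives 176 partitions.

176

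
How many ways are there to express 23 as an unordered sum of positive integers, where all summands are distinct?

104

Enumerating by decreasing first part gives 104 partitions in all.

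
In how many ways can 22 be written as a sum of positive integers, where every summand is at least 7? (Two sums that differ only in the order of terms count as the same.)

7

Enumerating:
22
15 + 7
14 + 8
13 + 9
12 + 10
11 + 11
8 + 7 + 7
Counting gives 7.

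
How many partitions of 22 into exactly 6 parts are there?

136

Direct enumeration gives 136 partitions.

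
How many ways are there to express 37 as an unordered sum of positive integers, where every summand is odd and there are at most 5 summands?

Systematic enumeration (by largest part, then next-largest, …) yields 135.

135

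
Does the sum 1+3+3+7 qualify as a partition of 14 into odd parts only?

The parts sum to 14, and the condition 'every summand is odd' holds.

Yes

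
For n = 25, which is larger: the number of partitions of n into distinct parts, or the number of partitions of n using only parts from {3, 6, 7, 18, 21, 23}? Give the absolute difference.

137

Partitions of 25 into distinct parts: 142.
Partitions of 25 using only parts from {3, 6, 7, 18, 21, 23}: 5.
|142 − 5| = 137.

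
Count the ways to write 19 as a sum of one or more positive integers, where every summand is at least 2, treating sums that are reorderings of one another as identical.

105

There are 105 such partitions.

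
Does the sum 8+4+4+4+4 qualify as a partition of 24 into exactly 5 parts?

The parts sum to 24, and the condition 'there are exactly 5 summands' holds.

Yes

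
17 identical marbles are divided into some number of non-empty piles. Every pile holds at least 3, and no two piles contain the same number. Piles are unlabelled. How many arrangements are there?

Listing the qualifying partitions of 17:
17
14 + 3
13 + 4
12 + 5
11 + 6
10 + 7
10 + 4 + 3
9 + 8
9 + 5 + 3
8 + 6 + 3
8 + 5 + 4
7 + 6 + 4
Counting gives 12.

12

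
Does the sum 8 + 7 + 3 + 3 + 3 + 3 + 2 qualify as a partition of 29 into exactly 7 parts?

The parts sum to 29, and the condition 'there are exactly 7 summands' holds.

Yes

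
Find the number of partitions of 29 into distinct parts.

Counting exhaustively, 256 partitions satisfy the conditions.

256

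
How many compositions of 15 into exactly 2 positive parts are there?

14

Equivalently, choose which 1 of the 14 gaps become plus signs: C(14,1) = 14.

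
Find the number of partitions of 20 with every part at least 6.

Listing the qualifying partitions of 20:
20
6 + 14
7 + 13
8 + 12
9 + 11
10 + 10
6 + 6 + 8
6 + 7 + 7
Counting gives 8.

8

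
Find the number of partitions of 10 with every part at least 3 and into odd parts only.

Enumerating:
7, 3
5, 5

2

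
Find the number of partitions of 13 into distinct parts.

They are:
13
12,1
11,2
10,3
10,2,1
9,4
9,3,1
8,5
8,4,1
8,3,2
7,6
7,5,1
7,4,2
7,3,2,1
6,5,2
6,4,3
6,4,2,1
5,4,3,1

18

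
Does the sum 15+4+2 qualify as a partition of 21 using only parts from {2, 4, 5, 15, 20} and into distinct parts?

Yes

The parts sum to 21, and the condition 'each summand belongs to {2, 4, 5, 15, 20}' holds; the condition 'all summands are distinct' holds.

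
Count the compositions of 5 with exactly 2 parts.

Place 1 bars in the 4 internal gaps of a row of 5 dots: C(4,1) = 4.

4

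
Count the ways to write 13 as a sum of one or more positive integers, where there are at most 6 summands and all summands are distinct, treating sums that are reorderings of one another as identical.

Enumerating:
13
12, 1
11, 2
10, 3
10, 2, 1
9, 4
9, 3, 1
8, 5
8, 4, 1
8, 3, 2
7, 6
7, 5, 1
7, 4, 2
7, 3, 2, 1
6, 5, 2
6, 4, 3
6, 4, 2, 1
5, 4, 3, 1

18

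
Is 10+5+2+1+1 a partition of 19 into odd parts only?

The parts sum to 19, and the condition 'every summand is odd' is violated.

No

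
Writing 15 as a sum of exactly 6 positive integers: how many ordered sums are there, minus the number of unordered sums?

Compositions: C(14,5) = 2002.
Partitions of 15 into exactly 6 parts: 26.
Difference: 2002 − 26 = 1976.

1976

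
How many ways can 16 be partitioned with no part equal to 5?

175

Enumerating by decreasing first part gives 175 partitions in all.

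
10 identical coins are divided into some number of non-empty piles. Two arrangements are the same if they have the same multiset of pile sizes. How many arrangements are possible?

42

There are too many to list fully; the first 12 (by largest part) are:
10
9 + 1
8 + 2
8 + 1 + 1
7 + 3
7 + 2 + 1
7 + 1 + 1 + 1
6 + 4
6 + 3 + 1
6 + 2 + 2
6 + 2 + 1 + 1
6 + 1 + 1 + 1 + 1
…and 30 more, for 42 total.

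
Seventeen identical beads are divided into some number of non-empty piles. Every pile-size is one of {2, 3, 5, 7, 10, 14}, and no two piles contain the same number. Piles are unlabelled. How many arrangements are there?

The partitions of 17 that satisfy the conditions:
3+14
7+10
2+5+10
2+3+5+7
That's 4 in total.

4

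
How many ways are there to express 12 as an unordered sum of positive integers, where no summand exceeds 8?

70

A partial list (first 12 by largest part):
8, 4
8, 3, 1
8, 2, 2
8, 2, 1, 1
8, 1, 1, 1, 1
7, 5
7, 4, 1
7, 3, 2
7, 3, 1, 1
7, 2, 2, 1
7, 2, 1, 1, 1
7, 1, 1, 1, 1, 1
…and 58 more, for 70 total.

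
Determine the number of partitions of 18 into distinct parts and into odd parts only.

5

Enumerating:
17, 1
15, 3
13, 5
11, 7
9, 5, 3, 1
That's 5 in total.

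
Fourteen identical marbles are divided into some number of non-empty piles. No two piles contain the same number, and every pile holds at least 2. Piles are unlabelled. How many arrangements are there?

Enumerating:
14
12+2
11+3
10+4
9+5
9+3+2
8+6
8+4+2
7+5+2
7+4+3
6+5+3
5+4+3+2
That's 12 in total.

12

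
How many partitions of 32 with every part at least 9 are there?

The partitions of 32 that satisfy the conditions:
32
23,9
22,10
21,11
20,12
19,13
18,14
17,15
16,16
14,9,9
13,10,9
12,11,9
12,10,10
11,11,10
That's 14 in total.

14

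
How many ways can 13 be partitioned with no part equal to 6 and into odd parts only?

18

Listing the qualifying partitions of 13:
13
11,1,1
9,3,1
9,1,1,1,1
7,5,1
7,3,3
7,3,1,1,1
7,1,1,1,1,1,1
5,5,3
5,5,1,1,1
5,3,3,1,1
5,3,1,1,1,1,1
5,1,1,1,1,1,1,1,1
3,3,3,3,1
3,3,3,1,1,1,1
3,3,1,1,1,1,1,1,1
3,1,1,1,1,1,1,1,1,1,1
1,1,1,1,1,1,1,1,1,1,1,1,1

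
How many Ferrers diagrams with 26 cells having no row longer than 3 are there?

70

A partial list (first 12 by largest part):
2 + 3 + 3 + 3 + 3 + 3 + 3 + 3 + 3
1 + 1 + 3 + 3 + 3 + 3 + 3 + 3 + 3 + 3
1 + 2 + 2 + 3 + 3 + 3 + 3 + 3 + 3 + 3
1 + 1 + 1 + 2 + 3 + 3 + 3 + 3 + 3 + 3 + 3
1 + 1 + 1 + 1 + 1 + 3 + 3 + 3 + 3 + 3 + 3 + 3
2 + 2 + 2 + 2 + 3 + 3 + 3 + 3 + 3 + 3
1 + 1 + 2 + 2 + 2 + 3 + 3 + 3 + 3 + 3 + 3
1 + 1 + 1 + 1 + 2 + 2 + 3 + 3 + 3 + 3 + 3 + 3
1 + 1 + 1 + 1 + 1 + 1 + 2 + 3 + 3 + 3 + 3 + 3 + 3
1 + 1 + 1 + 1 + 1 + 1 + 1 + 1 + 3 + 3 + 3 + 3 + 3 + 3
1 + 2 + 2 + 2 + 2 + 2 + 3 + 3 + 3 + 3 + 3
1 + 1 + 1 + 2 + 2 + 2 + 2 + 3 + 3 + 3 + 3 + 3
…and 58 more, for 70 total.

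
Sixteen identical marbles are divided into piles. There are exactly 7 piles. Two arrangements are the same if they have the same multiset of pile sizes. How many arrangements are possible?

28

A partial list (first 12 by largest part):
10,1,1,1,1,1,1
9,2,1,1,1,1,1
8,3,1,1,1,1,1
8,2,2,1,1,1,1
7,4,1,1,1,1,1
7,3,2,1,1,1,1
7,2,2,2,1,1,1
6,5,1,1,1,1,1
6,4,2,1,1,1,1
6,3,3,1,1,1,1
6,3,2,2,1,1,1
6,2,2,2,2,1,1
…and 16 more, for 28 total.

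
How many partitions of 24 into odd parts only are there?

122

Direct enumeration gives 122 partitions.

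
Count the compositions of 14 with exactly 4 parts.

Equivalently, choose which 3 of the 13 gaps become plus signs: C(13,3) = 286.

286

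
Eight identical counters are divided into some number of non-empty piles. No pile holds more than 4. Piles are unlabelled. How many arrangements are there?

The partitions of 8 that satisfy the conditions:
4+4
4+3+1
4+2+2
4+2+1+1
4+1+1+1+1
3+3+2
3+3+1+1
3+2+2+1
3+2+1+1+1
3+1+1+1+1+1
2+2+2+2
2+2+2+1+1
2+2+1+1+1+1
2+1+1+1+1+1+1
1+1+1+1+1+1+1+1
That's 15 in total.

15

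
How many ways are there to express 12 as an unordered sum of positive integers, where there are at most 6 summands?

58

There are too many to list fully; the first 12 (by largest part) are:
12
1,11
2,10
1,1,10
3,9
1,2,9
1,1,1,9
4,8
1,3,8
2,2,8
1,1,2,8
1,1,1,1,8
…and 46 more, for 58 total.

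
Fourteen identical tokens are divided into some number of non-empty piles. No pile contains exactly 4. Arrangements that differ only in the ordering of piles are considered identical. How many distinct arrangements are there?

93

Direct enumeration gives 93 partitions.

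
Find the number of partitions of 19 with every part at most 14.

478

There are 478 such partitions.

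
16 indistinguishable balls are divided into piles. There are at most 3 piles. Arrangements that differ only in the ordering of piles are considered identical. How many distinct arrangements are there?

There are too many to list fully; the first 12 (by largest part) are:
16
15, 1
14, 2
14, 1, 1
13, 3
13, 2, 1
12, 4
12, 3, 1
12, 2, 2
11, 5
11, 4, 1
11, 3, 2
…and 18 more, for 30 total.

30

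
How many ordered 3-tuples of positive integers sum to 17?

A composition of 17 into 3 positive parts is chosen by placing 2 dividers among the 16 gaps between 17 units: C(16,2) = 120.

120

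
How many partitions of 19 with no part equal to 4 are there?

A full systematic count gives 314.

314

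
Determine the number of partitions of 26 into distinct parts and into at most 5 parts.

A full systematic count gives 158.

158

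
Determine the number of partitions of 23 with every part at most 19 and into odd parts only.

Direct enumeration gives 102 partitions.

102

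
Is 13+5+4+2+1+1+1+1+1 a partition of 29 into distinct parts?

No

The parts sum to 29, and the condition 'all summands are distinct' is violated.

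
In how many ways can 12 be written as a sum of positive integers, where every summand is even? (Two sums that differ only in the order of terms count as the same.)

11

Listing the qualifying partitions of 12:
12
10 + 2
8 + 4
8 + 2 + 2
6 + 6
6 + 4 + 2
6 + 2 + 2 + 2
4 + 4 + 4
4 + 4 + 2 + 2
4 + 2 + 2 + 2 + 2
2 + 2 + 2 + 2 + 2 + 2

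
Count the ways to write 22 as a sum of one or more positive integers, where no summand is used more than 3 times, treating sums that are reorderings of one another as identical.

484

A full systematic count gives 484.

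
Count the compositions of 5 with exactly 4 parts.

By stars and bars with positive parts, the count is C(4,3) = 4.

4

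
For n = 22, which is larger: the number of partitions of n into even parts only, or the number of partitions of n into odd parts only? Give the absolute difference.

33

Partitions of 22 into even parts only: 56.
Partitions of 22 into odd parts only: 89.
|56 − 89| = 33.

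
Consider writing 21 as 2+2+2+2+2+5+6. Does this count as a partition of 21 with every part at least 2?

Yes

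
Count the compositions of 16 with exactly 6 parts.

Equivalently, choose which 5 of the 15 gaps become plus signs: C(15,5) = 3003.

3003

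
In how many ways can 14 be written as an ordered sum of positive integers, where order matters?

8192

Each of the 13 gaps between 14 units is either a break or not: 2^13 = 8192.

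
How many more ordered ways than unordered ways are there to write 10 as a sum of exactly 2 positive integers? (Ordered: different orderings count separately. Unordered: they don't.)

4

Compositions: C(9,1) = 9.
Partitions of 10 into exactly 2 parts: 5.
Difference: 9 − 5 = 4.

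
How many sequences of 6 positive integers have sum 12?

462

Equivalently, choose which 5 of the 11 gaps become plus signs: C(11,5) = 462.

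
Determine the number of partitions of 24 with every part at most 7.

There are 733 such partitions.

733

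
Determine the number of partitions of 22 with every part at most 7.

Systematic enumeration (by largest part, then next-largest, …) yields 522.

522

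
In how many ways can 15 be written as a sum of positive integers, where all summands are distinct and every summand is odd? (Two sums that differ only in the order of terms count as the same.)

4

Listing the qualifying partitions of 15:
15
11+3+1
9+5+1
7+5+3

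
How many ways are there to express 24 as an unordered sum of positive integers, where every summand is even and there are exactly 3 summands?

12

Listing the qualifying partitions of 24:
20, 2, 2
18, 4, 2
16, 6, 2
16, 4, 4
14, 8, 2
14, 6, 4
12, 10, 2
12, 8, 4
12, 6, 6
10, 10, 4
10, 8, 6
8, 8, 8
That's 12 in total.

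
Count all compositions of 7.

64

Each of the 6 gaps between 7 units is either a break or not: 2^6 = 64.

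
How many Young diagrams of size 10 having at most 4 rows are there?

23

The partitions of 10 that satisfy the conditions:
10
9, 1
8, 2
8, 1, 1
7, 3
7, 2, 1
7, 1, 1, 1
6, 4
6, 3, 1
6, 2, 2
6, 2, 1, 1
5, 5
5, 4, 1
5, 3, 2
5, 3, 1, 1
5, 2, 2, 1
4, 4, 2
4, 4, 1, 1
4, 3, 3
4, 3, 2, 1
4, 2, 2, 2
3, 3, 3, 1
3, 3, 2, 2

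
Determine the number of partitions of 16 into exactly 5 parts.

There are too many to list fully; the first 12 (by largest part) are:
12 + 1 + 1 + 1 + 1
11 + 2 + 1 + 1 + 1
10 + 3 + 1 + 1 + 1
10 + 2 + 2 + 1 + 1
9 + 4 + 1 + 1 + 1
9 + 3 + 2 + 1 + 1
9 + 2 + 2 + 2 + 1
8 + 5 + 1 + 1 + 1
8 + 4 + 2 + 1 + 1
8 + 3 + 3 + 1 + 1
8 + 3 + 2 + 2 + 1
8 + 2 + 2 + 2 + 2
…and 25 more, for 37 total.

37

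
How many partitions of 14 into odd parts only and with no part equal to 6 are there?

22

Enumerating:
1, 13
3, 11
1, 1, 1, 11
5, 9
1, 1, 3, 9
1, 1, 1, 1, 1, 9
7, 7
1, 1, 5, 7
1, 3, 3, 7
1, 1, 1, 1, 3, 7
1, 1, 1, 1, 1, 1, 1, 7
1, 3, 5, 5
1, 1, 1, 1, 5, 5
3, 3, 3, 5
1, 1, 1, 3, 3, 5
1, 1, 1, 1, 1, 1, 3, 5
1, 1, 1, 1, 1, 1, 1, 1, 1, 5
1, 1, 3, 3, 3, 3
1, 1, 1, 1, 1, 3, 3, 3
1, 1, 1, 1, 1, 1, 1, 1, 3, 3
1, 1, 1, 1, 1, 1, 1, 1, 1, 1, 1, 3
1, 1, 1, 1, 1, 1, 1, 1, 1, 1, 1, 1, 1, 1
Counting gives 22.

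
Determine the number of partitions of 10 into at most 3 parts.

14

Listing the qualifying partitions of 10:
10
1, 9
2, 8
1, 1, 8
3, 7
1, 2, 7
4, 6
1, 3, 6
2, 2, 6
5, 5
1, 4, 5
2, 3, 5
2, 4, 4
3, 3, 4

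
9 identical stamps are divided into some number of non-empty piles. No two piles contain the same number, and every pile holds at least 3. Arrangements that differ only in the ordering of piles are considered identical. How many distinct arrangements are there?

3

Listing the qualifying partitions of 9:
9
6,3
5,4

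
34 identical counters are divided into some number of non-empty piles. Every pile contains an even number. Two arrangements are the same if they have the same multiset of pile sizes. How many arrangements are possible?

A full systematic count gives 297.

297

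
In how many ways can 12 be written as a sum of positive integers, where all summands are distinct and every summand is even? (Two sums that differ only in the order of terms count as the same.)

4

They are:
12
10, 2
8, 4
6, 4, 2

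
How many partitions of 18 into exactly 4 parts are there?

A partial list (first 12 by largest part):
15,1,1,1
14,2,1,1
13,3,1,1
13,2,2,1
12,4,1,1
12,3,2,1
12,2,2,2
11,5,1,1
11,4,2,1
11,3,3,1
11,3,2,2
10,6,1,1
…and 35 more, for 47 total.

47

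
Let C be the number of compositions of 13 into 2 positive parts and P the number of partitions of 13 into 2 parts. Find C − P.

6

Compositions: C(12,1) = 12.
Unordered (partitions into 2 parts): 6.
Difference: 12 − 6 = 6.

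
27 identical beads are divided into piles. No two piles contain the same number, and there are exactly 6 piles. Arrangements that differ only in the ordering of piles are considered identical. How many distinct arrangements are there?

11

Enumerating:
1, 2, 3, 4, 5, 12
1, 2, 3, 4, 6, 11
1, 2, 3, 4, 7, 10
1, 2, 3, 5, 6, 10
1, 2, 3, 4, 8, 9
1, 2, 3, 5, 7, 9
1, 2, 4, 5, 6, 9
1, 2, 3, 6, 7, 8
1, 2, 4, 5, 7, 8
1, 3, 4, 5, 6, 8
2, 3, 4, 5, 6, 7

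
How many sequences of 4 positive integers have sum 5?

4

Equivalently, choose which 3 of the 4 gaps become plus signs: C(4,3) = 4.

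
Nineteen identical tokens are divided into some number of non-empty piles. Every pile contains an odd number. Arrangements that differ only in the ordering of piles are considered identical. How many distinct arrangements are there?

54

A partial list (first 12 by largest part):
19
1 + 1 + 17
1 + 3 + 15
1 + 1 + 1 + 1 + 15
1 + 5 + 13
3 + 3 + 13
1 + 1 + 1 + 3 + 13
1 + 1 + 1 + 1 + 1 + 1 + 13
1 + 7 + 11
3 + 5 + 11
1 + 1 + 1 + 5 + 11
1 + 1 + 3 + 3 + 11
…and 42 more, for 54 total.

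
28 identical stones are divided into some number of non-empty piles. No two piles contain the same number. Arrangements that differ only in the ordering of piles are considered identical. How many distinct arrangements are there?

Direct enumeration gives 222 partitions.

222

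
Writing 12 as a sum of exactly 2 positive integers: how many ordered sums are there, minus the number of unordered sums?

5

Ordered (compositions into 2 parts): C(11,1) = 11.
Unordered (partitions into 2 parts): 6.
Difference: 11 − 6 = 5.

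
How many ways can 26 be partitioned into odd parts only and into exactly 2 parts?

They are:
1 + 25
3 + 23
5 + 21
7 + 19
9 + 17
11 + 15
13 + 13

7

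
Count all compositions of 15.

The number of compositions of n is 2^(n−1); here 2^14 = 16384.

16384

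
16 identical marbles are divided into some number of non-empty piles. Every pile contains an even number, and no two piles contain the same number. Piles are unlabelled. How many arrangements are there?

Listing the qualifying partitions of 16:
16
14 + 2
12 + 4
10 + 6
10 + 4 + 2
8 + 6 + 2
Counting gives 6.

6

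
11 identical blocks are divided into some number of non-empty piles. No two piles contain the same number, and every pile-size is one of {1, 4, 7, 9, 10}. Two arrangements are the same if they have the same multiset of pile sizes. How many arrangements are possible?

2

They are:
10,1
7,4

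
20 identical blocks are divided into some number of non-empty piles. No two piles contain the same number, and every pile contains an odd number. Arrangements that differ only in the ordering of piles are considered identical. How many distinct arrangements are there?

7

Listing the qualifying partitions of 20:
19+1
17+3
15+5
13+7
11+9
11+5+3+1
9+7+3+1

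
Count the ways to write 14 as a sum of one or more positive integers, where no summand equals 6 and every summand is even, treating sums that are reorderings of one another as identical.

10

They are:
14
2+12
4+10
2+2+10
2+4+8
2+2+2+8
2+4+4+4
2+2+2+4+4
2+2+2+2+2+4
2+2+2+2+2+2+2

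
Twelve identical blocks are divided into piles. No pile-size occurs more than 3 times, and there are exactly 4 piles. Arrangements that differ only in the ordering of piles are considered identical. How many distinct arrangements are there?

14

Listing the qualifying partitions of 12:
9, 1, 1, 1
8, 2, 1, 1
7, 3, 1, 1
7, 2, 2, 1
6, 4, 1, 1
6, 3, 2, 1
6, 2, 2, 2
5, 5, 1, 1
5, 4, 2, 1
5, 3, 3, 1
5, 3, 2, 2
4, 4, 3, 1
4, 4, 2, 2
4, 3, 3, 2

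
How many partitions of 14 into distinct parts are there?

22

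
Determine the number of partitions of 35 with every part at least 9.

20

The partitions of 35 that satisfy the conditions:
35
26 + 9
25 + 10
24 + 11
23 + 12
22 + 13
21 + 14
20 + 15
19 + 16
18 + 17
17 + 9 + 9
16 + 10 + 9
15 + 11 + 9
15 + 10 + 10
14 + 12 + 9
14 + 11 + 10
13 + 13 + 9
13 + 12 + 10
13 + 11 + 11
12 + 12 + 11
Counting gives 20.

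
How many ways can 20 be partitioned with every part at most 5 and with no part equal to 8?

192

Direct enumeration gives 192 partitions.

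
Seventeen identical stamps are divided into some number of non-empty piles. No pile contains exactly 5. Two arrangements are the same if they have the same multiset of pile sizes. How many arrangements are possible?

220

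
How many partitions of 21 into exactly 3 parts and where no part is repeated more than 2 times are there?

A partial list (first 12 by largest part):
1,1,19
1,2,18
1,3,17
2,2,17
1,4,16
2,3,16
1,5,15
2,4,15
3,3,15
1,6,14
2,5,14
3,4,14
…and 24 more, for 36 total.

36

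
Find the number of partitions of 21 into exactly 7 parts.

105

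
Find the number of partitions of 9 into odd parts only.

Listing the qualifying partitions of 9:
9
7 + 1 + 1
5 + 3 + 1
5 + 1 + 1 + 1 + 1
3 + 3 + 3
3 + 3 + 1 + 1 + 1
3 + 1 + 1 + 1 + 1 + 1 + 1
1 + 1 + 1 + 1 + 1 + 1 + 1 + 1 + 1

8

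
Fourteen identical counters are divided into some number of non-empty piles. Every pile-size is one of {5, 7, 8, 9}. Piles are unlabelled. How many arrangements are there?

Listing the qualifying partitions of 14:
5,9
7,7
Counting gives 2.

2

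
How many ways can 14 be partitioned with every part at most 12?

133

Enumerating by decreasing first part gives 133 partitions in all.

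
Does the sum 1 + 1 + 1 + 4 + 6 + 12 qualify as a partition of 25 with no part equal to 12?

No

The parts sum to 25, and the condition 'no summand equals 12' is violated.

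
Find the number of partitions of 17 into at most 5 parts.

119

Counting exhaustively, 119 partitions satisfy the conditions.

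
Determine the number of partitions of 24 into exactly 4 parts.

108

There are 108 such partitions.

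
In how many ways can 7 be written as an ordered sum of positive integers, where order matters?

Each of the 6 gaps between 7 units is either a break or not: 2^6 = 64.

64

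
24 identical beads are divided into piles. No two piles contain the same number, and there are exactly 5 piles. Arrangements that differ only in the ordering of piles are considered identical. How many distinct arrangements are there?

23

Enumerating:
14+4+3+2+1
13+5+3+2+1
12+6+3+2+1
12+5+4+2+1
11+7+3+2+1
11+6+4+2+1
11+5+4+3+1
10+8+3+2+1
10+7+4+2+1
10+6+5+2+1
10+6+4+3+1
10+5+4+3+2
9+8+4+2+1
9+7+5+2+1
9+7+4+3+1
9+6+5+3+1
9+6+4+3+2
8+7+6+2+1
8+7+5+3+1
8+7+4+3+2
8+6+5+4+1
8+6+5+3+2
7+6+5+4+2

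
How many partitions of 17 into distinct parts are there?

38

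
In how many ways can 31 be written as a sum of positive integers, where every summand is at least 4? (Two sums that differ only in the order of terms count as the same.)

161

Counting exhaustively, 161 partitions satisfy the conditions.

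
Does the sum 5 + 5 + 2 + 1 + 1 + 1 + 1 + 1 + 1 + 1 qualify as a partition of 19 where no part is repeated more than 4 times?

No

The parts sum to 19, and the condition 'no summand is used more than 4 times' is violated.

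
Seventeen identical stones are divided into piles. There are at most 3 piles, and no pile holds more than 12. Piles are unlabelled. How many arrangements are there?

24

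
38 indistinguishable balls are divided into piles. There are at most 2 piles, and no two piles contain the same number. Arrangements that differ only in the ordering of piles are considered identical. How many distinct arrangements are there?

19

They are:
38
37,1
36,2
35,3
34,4
33,5
32,6
31,7
30,8
29,9
28,10
27,11
26,12
25,13
24,14
23,15
22,16
21,17
20,18
Counting gives 19.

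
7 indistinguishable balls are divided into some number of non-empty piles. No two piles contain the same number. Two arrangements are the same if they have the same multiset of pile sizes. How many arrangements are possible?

Enumerating:
7
6,1
5,2
4,3
4,2,1

5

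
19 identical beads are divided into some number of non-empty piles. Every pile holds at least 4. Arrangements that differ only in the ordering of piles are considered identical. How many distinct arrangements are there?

18

Enumerating:
19
15+4
14+5
13+6
12+7
11+8
11+4+4
10+9
10+5+4
9+6+4
9+5+5
8+7+4
8+6+5
7+7+5
7+6+6
7+4+4+4
6+5+4+4
5+5+5+4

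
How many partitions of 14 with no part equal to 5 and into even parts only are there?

Listing the qualifying partitions of 14:
14
12, 2
10, 4
10, 2, 2
8, 6
8, 4, 2
8, 2, 2, 2
6, 6, 2
6, 4, 4
6, 4, 2, 2
6, 2, 2, 2, 2
4, 4, 4, 2
4, 4, 2, 2, 2
4, 2, 2, 2, 2, 2
2, 2, 2, 2, 2, 2, 2
Counting gives 15.

15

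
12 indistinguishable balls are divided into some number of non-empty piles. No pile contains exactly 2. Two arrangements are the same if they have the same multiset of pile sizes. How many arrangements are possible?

A partial list (first 12 by largest part):
12
1,11
1,1,10
3,9
1,1,1,9
4,8
1,3,8
1,1,1,1,8
5,7
1,4,7
1,1,3,7
1,1,1,1,1,7
…and 23 more, for 35 total.

35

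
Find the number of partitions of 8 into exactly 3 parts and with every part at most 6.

5

Listing the qualifying partitions of 8:
6,1,1
5,2,1
4,3,1
4,2,2
3,3,2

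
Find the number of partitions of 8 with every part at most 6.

Listing the qualifying partitions of 8:
2 + 6
1 + 1 + 6
3 + 5
1 + 2 + 5
1 + 1 + 1 + 5
4 + 4
1 + 3 + 4
2 + 2 + 4
1 + 1 + 2 + 4
1 + 1 + 1 + 1 + 4
2 + 3 + 3
1 + 1 + 3 + 3
1 + 2 + 2 + 3
1 + 1 + 1 + 2 + 3
1 + 1 + 1 + 1 + 1 + 3
2 + 2 + 2 + 2
1 + 1 + 2 + 2 + 2
1 + 1 + 1 + 1 + 2 + 2
1 + 1 + 1 + 1 + 1 + 1 + 2
1 + 1 + 1 + 1 + 1 + 1 + 1 + 1

20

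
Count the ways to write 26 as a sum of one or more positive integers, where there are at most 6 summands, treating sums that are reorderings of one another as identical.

709

Counting exhaustively, 709 partitions satisfy the conditions.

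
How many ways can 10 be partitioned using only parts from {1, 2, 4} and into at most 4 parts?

3

Enumerating:
4, 4, 2
4, 4, 1, 1
4, 2, 2, 2
That's 3 in total.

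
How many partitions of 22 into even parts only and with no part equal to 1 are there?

A partial list (first 12 by largest part):
22
20 + 2
18 + 4
18 + 2 + 2
16 + 6
16 + 4 + 2
16 + 2 + 2 + 2
14 + 8
14 + 6 + 2
14 + 4 + 4
14 + 4 + 2 + 2
14 + 2 + 2 + 2 + 2
…and 44 more, for 56 total.

56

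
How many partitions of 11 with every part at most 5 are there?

There are too many to list fully; the first 12 (by largest part) are:
5 + 5 + 1
5 + 4 + 2
5 + 4 + 1 + 1
5 + 3 + 3
5 + 3 + 2 + 1
5 + 3 + 1 + 1 + 1
5 + 2 + 2 + 2
5 + 2 + 2 + 1 + 1
5 + 2 + 1 + 1 + 1 + 1
5 + 1 + 1 + 1 + 1 + 1 + 1
4 + 4 + 3
4 + 4 + 2 + 1
…and 25 more, for 37 total.

37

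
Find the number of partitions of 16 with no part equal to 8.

Direct enumeration gives 209 partitions.

209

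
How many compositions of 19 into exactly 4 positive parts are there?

816

Equivalently, choose which 3 of the 18 gaps become plus signs: C(18,3) = 816.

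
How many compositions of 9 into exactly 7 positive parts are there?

By stars and bars with positive parts, the count is C(8,6) = 28.

28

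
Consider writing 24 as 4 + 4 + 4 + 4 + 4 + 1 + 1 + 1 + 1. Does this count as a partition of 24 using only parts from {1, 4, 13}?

Yes

The parts sum to 24, and the condition 'each summand belongs to {1, 4, 13}' holds.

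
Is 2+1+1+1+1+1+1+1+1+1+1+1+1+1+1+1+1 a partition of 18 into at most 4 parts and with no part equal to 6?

No

The parts sum to 18, and the condition 'there are at most 4 summands' is violated.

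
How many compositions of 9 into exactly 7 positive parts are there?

A composition of 9 into 7 positive parts is chosen by placing 6 dividers among the 8 gaps between 9 units: C(8,6) = 28.

28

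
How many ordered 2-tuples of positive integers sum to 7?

6

A composition of 7 into 2 positive parts is chosen by placing 1 dividers among the 6 gaps between 7 units: C(6,1) = 6.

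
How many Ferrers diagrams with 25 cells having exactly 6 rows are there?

Enumerating by decreasing first part gives 235 partitions in all.

235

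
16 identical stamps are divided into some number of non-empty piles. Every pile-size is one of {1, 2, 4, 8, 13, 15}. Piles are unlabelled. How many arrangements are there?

38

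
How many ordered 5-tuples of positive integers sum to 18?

By stars and bars with positive parts, the count is C(17,4) = 2380.

2380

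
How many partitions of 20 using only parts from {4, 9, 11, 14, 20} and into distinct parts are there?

They are:
20
9,11
Counting gives 2.

2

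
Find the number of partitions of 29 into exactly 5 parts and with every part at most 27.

333

A full systematic count gives 333.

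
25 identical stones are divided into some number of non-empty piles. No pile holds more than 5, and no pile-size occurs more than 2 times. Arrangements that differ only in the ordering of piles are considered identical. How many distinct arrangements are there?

The partitions of 25 that satisfy the conditions:
1, 3, 3, 4, 4, 5, 5
2, 2, 3, 4, 4, 5, 5
1, 1, 2, 3, 4, 4, 5, 5
1, 2, 2, 3, 3, 4, 5, 5
1, 1, 2, 2, 3, 3, 4, 4, 5

5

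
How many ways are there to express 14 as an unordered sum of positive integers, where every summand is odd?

22

The partitions of 14 that satisfy the conditions:
13+1
11+3
11+1+1+1
9+5
9+3+1+1
9+1+1+1+1+1
7+7
7+5+1+1
7+3+3+1
7+3+1+1+1+1
7+1+1+1+1+1+1+1
5+5+3+1
5+5+1+1+1+1
5+3+3+3
5+3+3+1+1+1
5+3+1+1+1+1+1+1
5+1+1+1+1+1+1+1+1+1
3+3+3+3+1+1
3+3+3+1+1+1+1+1
3+3+1+1+1+1+1+1+1+1
3+1+1+1+1+1+1+1+1+1+1+1
1+1+1+1+1+1+1+1+1+1+1+1+1+1
That's 22 in total.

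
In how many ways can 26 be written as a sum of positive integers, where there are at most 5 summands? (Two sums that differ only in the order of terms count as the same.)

427

Systematic enumeration (by largest part, then next-largest, …) yields 427.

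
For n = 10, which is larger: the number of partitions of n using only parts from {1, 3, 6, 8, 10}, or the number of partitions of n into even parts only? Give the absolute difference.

Partitions of 10 using only parts from {1, 3, 6, 8, 10}: 8.
Partitions of 10 into even parts only: 7.
|8 − 7| = 1.

1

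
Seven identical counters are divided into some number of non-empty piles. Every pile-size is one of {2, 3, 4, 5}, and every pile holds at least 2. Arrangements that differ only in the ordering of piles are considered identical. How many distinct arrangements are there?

Listing the qualifying partitions of 7:
5, 2
4, 3
3, 2, 2
Counting gives 3.

3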